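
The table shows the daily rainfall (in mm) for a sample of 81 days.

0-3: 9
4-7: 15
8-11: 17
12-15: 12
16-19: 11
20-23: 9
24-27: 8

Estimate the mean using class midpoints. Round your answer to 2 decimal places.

12.46

Midpoints: 1.5, 5.5, 9.5, 13.5, 17.5, 21.5, 25.5
Σfm = 9×1.5 + 15×5.5 + 17×9.5 + 12×13.5 + 11×17.5 + 9×21.5 + 8×25.5 = 1009.5
n = Σf = 81
Mean = 1009.5 / 81 = 12.4630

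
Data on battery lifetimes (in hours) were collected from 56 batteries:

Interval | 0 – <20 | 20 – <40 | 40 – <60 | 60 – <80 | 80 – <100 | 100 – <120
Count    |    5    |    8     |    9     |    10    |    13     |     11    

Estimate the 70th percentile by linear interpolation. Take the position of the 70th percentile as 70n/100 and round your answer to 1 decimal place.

Cumulative frequencies: 5, 13, 22, 32, 45, 56
n = 56; position = 70n/100 = 39.2.
This falls in the class 80 – <100: L = 80, F = 32, f = 13, h = 20.
70th percentile ≈ 80 + ((39.2 − 32) / 13) × 20 = 91.0769

91.1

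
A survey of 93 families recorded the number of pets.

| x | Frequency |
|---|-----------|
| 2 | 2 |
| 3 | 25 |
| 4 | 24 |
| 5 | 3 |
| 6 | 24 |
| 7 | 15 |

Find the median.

4

Cumulative frequencies: 2, 27, 51, 54, 78, 93
n = 93, so the median is the value in position (n+1)/2 = 47.
Position 47 falls at value 4.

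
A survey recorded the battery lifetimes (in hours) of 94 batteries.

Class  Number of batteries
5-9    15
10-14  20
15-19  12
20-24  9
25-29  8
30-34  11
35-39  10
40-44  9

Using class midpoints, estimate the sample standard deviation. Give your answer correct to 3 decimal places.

11.743

Midpoints: 7, 12, 17, 22, 27, 32, 37, 42
n = 94, Σfm = 2063, mean = 21.9468
Σfm² = 58101
Σf(m − x̄)² = Σfm² − (Σfm)²/n = 58101 − 2063²/94 = 12824.7340
Sample variance = 12824.7340 / 93 = 137.9004
Standard deviation = √137.9004 = 11.7431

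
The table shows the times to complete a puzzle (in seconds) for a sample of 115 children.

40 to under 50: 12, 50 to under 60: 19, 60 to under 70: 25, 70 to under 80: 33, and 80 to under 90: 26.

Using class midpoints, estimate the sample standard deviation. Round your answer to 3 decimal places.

Midpoints: 45, 55, 65, 75, 85
n = 115, Σfm = 7895, mean = 68.6522
Σfm² = 560875
Σf(m − x̄)² = Σfm² − (Σfm)²/n = 560875 − 7895²/115 = 18866.0870
Sample variance = 18866.0870 / 114 = 165.4920
Standard deviation = √165.4920 = 12.8644

12.864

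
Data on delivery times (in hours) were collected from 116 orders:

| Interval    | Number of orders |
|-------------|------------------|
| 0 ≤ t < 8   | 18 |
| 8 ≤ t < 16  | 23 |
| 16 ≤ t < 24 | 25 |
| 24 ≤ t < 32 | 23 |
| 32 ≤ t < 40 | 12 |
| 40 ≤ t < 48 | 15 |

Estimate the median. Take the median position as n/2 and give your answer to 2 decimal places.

Cumulative frequencies: 18, 41, 66, 89, 101, 116
n = 116; position = n/2 = 58.
This falls in the class 16 ≤ t < 24: L = 16, F = 41, f = 25, h = 8.
Median ≈ 16 + ((58 − 41) / 25) × 8 = 21.4400

21.44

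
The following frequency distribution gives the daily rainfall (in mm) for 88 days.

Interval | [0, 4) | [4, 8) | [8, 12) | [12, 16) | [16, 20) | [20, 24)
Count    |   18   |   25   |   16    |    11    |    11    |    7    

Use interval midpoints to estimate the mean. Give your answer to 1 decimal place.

Midpoints: 2, 6, 10, 14, 18, 22
Σfm = 18×2 + 25×6 + 16×10 + 11×14 + 11×18 + 7×22 = 852
n = Σf = 88
Mean = 852 / 88 = 9.6818

9.7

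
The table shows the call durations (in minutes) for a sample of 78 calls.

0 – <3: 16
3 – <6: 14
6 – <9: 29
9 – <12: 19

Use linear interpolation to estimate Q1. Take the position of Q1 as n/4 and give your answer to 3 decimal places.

3.750

Cumulative frequencies: 16, 30, 59, 78
n = 78; position = n/4 = 19.5.
This falls in the class 3 – <6: L = 3, F = 16, f = 14, h = 3.
Lower quartile ≈ 3 + ((19.5 − 16) / 14) × 3 = 3.7500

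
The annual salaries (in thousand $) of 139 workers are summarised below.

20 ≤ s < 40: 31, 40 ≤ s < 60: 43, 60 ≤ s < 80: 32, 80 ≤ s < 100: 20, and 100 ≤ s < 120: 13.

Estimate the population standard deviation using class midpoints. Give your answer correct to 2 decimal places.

24.81

Midpoints: 30, 50, 70, 90, 110
n = 139, Σfm = 8550, mean = 61.5108
Σfm² = 611500
Σf(m − x̄)² = Σfm² − (Σfm)²/n = 611500 − 8550²/139 = 85582.7338
Population variance = 85582.7338 / 139 = 615.7031
Standard deviation = √615.7031 = 24.8134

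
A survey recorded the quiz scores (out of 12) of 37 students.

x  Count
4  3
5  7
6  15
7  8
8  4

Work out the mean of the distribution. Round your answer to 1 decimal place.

Values: 4, 5, 6, 7, 8
Σfx = 3×4 + 7×5 + 15×6 + 8×7 + 4×8 = 225
n = Σf = 37
Mean = 225 / 37 = 6.0811

6.1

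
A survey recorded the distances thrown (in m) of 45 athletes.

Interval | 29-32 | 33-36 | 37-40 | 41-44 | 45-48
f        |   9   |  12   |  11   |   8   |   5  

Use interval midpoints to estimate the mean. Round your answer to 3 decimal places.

Midpoints: 30.5, 34.5, 38.5, 42.5, 46.5
Σfm = 9×30.5 + 12×34.5 + 11×38.5 + 8×42.5 + 5×46.5 = 1684.5
n = Σf = 45
Mean = 1684.5 / 45 = 37.4333

37.433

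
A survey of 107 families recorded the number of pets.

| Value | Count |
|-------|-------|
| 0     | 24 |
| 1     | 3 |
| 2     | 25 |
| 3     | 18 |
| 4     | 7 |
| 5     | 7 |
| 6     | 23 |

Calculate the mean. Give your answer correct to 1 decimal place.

Values: 0, 1, 2, 3, 4, 5, 6
Σfx = 24×0 + 3×1 + 25×2 + 18×3 + 7×4 + 7×5 + 23×6 = 308
n = Σf = 107
Mean = 308 / 107 = 2.8785

2.9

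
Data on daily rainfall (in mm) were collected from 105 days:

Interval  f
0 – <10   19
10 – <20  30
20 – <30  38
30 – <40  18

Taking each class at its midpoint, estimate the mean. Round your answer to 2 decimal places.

20.24

Midpoints: 5, 15, 25, 35
Σfm = 19×5 + 30×15 + 38×25 + 18×35 = 2125
n = Σf = 105
Mean = 2125 / 105 = 20.2381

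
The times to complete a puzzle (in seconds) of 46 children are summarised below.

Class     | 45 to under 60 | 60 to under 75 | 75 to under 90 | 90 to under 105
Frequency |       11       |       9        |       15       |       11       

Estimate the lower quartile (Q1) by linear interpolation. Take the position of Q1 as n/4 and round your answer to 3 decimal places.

60.833

Cumulative frequencies: 11, 20, 35, 46
n = 46; position = n/4 = 11.5.
This falls in the class 60 to under 75: L = 60, F = 11, f = 9, h = 15.
Lower quartile ≈ 60 + ((11.5 − 11) / 9) × 15 = 60.8333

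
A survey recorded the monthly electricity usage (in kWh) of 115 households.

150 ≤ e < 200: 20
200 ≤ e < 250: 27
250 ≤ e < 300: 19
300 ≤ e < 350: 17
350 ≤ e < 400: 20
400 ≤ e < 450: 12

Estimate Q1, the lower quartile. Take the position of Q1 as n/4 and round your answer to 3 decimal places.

216.204

Cumulative frequencies: 20, 47, 66, 83, 103, 115
n = 115; position = n/4 = 28.75.
This falls in the class 200 ≤ e < 250: L = 200, F = 20, f = 27, h = 50.
Lower quartile ≈ 200 + ((28.75 − 20) / 27) × 50 = 216.2037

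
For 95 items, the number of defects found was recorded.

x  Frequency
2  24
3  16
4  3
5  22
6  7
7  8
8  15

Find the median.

5

Cumulative frequencies: 24, 40, 43, 65, 72, 80, 95
n = 95, so the median is the value in position (n+1)/2 = 48.
Position 48 falls at value 5.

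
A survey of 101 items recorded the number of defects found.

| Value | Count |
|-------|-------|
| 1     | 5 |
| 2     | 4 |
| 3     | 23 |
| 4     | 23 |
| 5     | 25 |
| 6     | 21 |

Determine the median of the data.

Cumulative frequencies: 5, 9, 32, 55, 80, 101
n = 101, so the median is the value in position (n+1)/2 = 51.
Position 51 falls at value 4.

4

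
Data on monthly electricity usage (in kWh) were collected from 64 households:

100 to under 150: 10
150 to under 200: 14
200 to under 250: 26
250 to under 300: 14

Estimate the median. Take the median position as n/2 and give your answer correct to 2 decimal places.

215.38

Cumulative frequencies: 10, 24, 50, 64
n = 64; position = n/2 = 32.
This falls in the class 200 to under 250: L = 200, F = 24, f = 26, h = 50.
Median ≈ 200 + ((32 − 24) / 26) × 50 = 215.3846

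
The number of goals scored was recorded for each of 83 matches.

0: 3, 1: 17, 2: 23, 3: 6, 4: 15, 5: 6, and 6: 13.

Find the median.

2

Cumulative frequencies: 3, 20, 43, 49, 64, 70, 83
n = 83, so the median is the value in position (n+1)/2 = 42.
Position 42 falls at value 2.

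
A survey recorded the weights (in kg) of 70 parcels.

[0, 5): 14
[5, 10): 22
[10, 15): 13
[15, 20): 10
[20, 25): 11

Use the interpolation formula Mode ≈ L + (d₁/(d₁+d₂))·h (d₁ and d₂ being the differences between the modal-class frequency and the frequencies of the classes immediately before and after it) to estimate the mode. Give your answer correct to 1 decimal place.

Modal class: [5, 10) (highest frequency 22).
d₁ = 22 − 14 = 8, d₂ = 22 − 13 = 9
Mode ≈ 5 + (8/(8+9)) × 5 = 5 + 2.3529 = 7.3529

7.4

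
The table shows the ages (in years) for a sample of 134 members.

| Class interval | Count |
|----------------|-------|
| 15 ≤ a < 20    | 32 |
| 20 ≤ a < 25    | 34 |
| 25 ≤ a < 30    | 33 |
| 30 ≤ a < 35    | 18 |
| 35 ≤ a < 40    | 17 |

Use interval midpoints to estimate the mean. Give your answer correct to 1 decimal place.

25.8

Midpoints: 17.5, 22.5, 27.5, 32.5, 37.5
Σfm = 32×17.5 + 34×22.5 + 33×27.5 + 18×32.5 + 17×37.5 = 3455
n = Σf = 134
Mean = 3455 / 134 = 25.7836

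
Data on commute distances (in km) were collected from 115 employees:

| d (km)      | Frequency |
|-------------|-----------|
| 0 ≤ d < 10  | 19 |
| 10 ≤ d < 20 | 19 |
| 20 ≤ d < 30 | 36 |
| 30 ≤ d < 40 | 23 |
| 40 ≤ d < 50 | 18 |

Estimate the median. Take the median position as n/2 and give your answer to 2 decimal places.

25.42

Cumulative frequencies: 19, 38, 74, 97, 115
n = 115; position = n/2 = 57.5.
This falls in the class 20 ≤ d < 30: L = 20, F = 38, f = 36, h = 10.
Median ≈ 20 + ((57.5 − 38) / 36) × 10 = 25.4167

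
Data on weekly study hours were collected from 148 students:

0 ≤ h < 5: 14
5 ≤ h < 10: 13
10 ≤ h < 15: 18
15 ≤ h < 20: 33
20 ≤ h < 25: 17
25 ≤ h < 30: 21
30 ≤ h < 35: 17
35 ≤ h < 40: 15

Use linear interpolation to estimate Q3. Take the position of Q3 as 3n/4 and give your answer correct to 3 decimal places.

28.810

Cumulative frequencies: 14, 27, 45, 78, 95, 116, 133, 148
n = 148; position = 3n/4 = 111.
This falls in the class 25 ≤ h < 30: L = 25, F = 95, f = 21, h = 5.
Upper quartile ≈ 25 + ((111 − 95) / 21) × 5 = 28.8095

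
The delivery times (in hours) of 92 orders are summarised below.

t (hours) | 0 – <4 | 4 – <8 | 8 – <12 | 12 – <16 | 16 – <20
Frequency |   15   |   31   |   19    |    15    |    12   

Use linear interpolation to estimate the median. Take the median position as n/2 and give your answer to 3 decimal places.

Cumulative frequencies: 15, 46, 65, 80, 92
n = 92; position = n/2 = 46.
This falls in the class 4 – <8: L = 4, F = 15, f = 31, h = 4.
Median ≈ 4 + ((46 − 15) / 31) × 4 = 8.0000

8.000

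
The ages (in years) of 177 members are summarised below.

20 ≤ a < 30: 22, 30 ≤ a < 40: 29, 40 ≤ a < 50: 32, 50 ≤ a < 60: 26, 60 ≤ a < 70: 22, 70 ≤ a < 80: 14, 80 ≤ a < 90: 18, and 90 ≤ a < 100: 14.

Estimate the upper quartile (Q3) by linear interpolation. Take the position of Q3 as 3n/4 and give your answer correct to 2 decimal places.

Cumulative frequencies: 22, 51, 83, 109, 131, 145, 163, 177
n = 177; position = 3n/4 = 132.75.
This falls in the class 70 ≤ a < 80: L = 70, F = 131, f = 14, h = 10.
Upper quartile ≈ 70 + ((132.75 − 131) / 14) × 10 = 71.2500

71.25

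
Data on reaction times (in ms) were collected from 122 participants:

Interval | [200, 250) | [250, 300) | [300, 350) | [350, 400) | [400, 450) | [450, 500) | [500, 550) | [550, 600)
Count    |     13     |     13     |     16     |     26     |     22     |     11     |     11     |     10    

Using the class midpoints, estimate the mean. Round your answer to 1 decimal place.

389.8

Midpoints: 225, 275, 325, 375, 425, 475, 525, 575
Σfm = 13×225 + 13×275 + 16×325 + 26×375 + 22×425 + 11×475 + 11×525 + 10×575 = 47550
n = Σf = 122
Mean = 47550 / 122 = 389.7541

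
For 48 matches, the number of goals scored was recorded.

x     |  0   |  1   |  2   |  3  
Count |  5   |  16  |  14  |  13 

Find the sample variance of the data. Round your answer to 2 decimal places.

0.97

Values: 0, 1, 2, 3
n = 48, Σfx = 83, mean = 1.7292
Σfx² = 189
Σf(x − x̄)² = Σfx² − (Σfx)²/n = 189 − 83²/48 = 45.4792
Sample variance = 45.4792 / 47 = 0.9676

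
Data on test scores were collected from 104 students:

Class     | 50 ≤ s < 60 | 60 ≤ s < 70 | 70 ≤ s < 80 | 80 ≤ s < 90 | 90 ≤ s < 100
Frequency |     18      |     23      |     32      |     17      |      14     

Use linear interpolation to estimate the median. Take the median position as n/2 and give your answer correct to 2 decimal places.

73.44

Cumulative frequencies: 18, 41, 73, 90, 104
n = 104; position = n/2 = 52.
This falls in the class 70 ≤ s < 80: L = 70, F = 41, f = 32, h = 10.
Median ≈ 70 + ((52 − 41) / 32) × 10 = 73.4375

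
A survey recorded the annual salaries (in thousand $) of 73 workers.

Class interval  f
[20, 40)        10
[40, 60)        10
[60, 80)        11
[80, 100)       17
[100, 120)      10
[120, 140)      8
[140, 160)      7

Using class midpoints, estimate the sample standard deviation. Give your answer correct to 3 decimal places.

36.766

Midpoints: 30, 50, 70, 90, 110, 130, 150
n = 73, Σfm = 6290, mean = 86.1644
Σfm² = 639300
Σf(m − x̄)² = Σfm² − (Σfm)²/n = 639300 − 6290²/73 = 97326.0274
Sample variance = 97326.0274 / 72 = 1351.7504
Standard deviation = √1351.7504 = 36.7662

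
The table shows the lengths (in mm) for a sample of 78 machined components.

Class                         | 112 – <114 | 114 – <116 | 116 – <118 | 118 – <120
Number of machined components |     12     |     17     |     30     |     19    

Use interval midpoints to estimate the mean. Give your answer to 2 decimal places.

Midpoints: 113, 115, 117, 119
Σfm = 12×113 + 17×115 + 30×117 + 19×119 = 9082
n = Σf = 78
Mean = 9082 / 78 = 116.4359

116.44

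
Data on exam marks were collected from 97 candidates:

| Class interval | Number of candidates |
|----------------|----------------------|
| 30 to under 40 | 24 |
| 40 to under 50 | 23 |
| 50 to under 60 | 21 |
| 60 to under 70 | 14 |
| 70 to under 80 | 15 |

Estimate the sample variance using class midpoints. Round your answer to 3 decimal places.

193.213

Midpoints: 35, 45, 55, 65, 75
n = 97, Σfm = 5065, mean = 52.2165
Σfm² = 283025
Σf(m − x̄)² = Σfm² − (Σfm)²/n = 283025 − 5065²/97 = 18548.4536
Sample variance = 18548.4536 / 96 = 193.2131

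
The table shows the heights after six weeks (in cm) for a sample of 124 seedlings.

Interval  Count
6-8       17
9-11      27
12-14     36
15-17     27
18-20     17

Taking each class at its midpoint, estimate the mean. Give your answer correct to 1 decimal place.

Midpoints: 7, 10, 13, 16, 19
Σfm = 17×7 + 27×10 + 36×13 + 27×16 + 17×19 = 1612
n = Σf = 124
Mean = 1612 / 124 = 13.0000

13.0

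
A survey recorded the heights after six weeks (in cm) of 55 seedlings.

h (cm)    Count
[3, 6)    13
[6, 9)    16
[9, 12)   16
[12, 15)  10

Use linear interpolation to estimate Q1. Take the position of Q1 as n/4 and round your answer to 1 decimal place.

6.1

Cumulative frequencies: 13, 29, 45, 55
n = 55; position = n/4 = 13.75.
This falls in the class [6, 9): L = 6, F = 13, f = 16, h = 3.
Lower quartile ≈ 6 + ((13.75 − 13) / 16) × 3 = 6.1406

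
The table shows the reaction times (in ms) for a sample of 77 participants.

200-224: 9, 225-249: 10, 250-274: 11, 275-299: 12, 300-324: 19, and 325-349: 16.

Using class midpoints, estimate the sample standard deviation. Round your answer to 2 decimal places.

Midpoints: 212, 237, 262, 287, 312, 337
n = 77, Σfm = 21924, mean = 284.7273
Σfm² = 6376338
Σf(m − x̄)² = Σfm² − (Σfm)²/n = 6376338 − 21924²/77 = 133977.2727
Sample variance = 133977.2727 / 76 = 1762.8589
Standard deviation = √1762.8589 = 41.9864

41.99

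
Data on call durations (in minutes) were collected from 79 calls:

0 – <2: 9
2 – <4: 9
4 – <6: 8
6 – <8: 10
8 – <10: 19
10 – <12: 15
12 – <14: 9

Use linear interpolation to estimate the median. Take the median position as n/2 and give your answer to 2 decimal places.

Cumulative frequencies: 9, 18, 26, 36, 55, 70, 79
n = 79; position = n/2 = 39.5.
This falls in the class 8 – <10: L = 8, F = 36, f = 19, h = 2.
Median ≈ 8 + ((39.5 − 36) / 19) × 2 = 8.3684

8.37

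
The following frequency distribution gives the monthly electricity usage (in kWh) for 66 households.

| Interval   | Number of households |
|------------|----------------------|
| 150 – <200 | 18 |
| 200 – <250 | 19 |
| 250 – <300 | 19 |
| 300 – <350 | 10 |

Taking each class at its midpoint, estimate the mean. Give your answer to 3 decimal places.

Midpoints: 175, 225, 275, 325
Σfm = 18×175 + 19×225 + 19×275 + 10×325 = 15900
n = Σf = 66
Mean = 15900 / 66 = 240.9091

240.909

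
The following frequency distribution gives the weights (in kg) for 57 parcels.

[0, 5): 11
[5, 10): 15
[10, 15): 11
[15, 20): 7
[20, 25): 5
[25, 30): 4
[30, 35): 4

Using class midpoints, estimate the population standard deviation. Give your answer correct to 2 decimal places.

9.00

Midpoints: 2.5, 7.5, 12.5, 17.5, 22.5, 27.5, 32.5
n = 57, Σfm = 752.5, mean = 13.2018
Σfm² = 14556.25
Σf(m − x̄)² = Σfm² − (Σfm)²/n = 14556.25 − 752.5²/57 = 4621.9298
Population variance = 4621.9298 / 57 = 81.0865
Standard deviation = √81.0865 = 9.0048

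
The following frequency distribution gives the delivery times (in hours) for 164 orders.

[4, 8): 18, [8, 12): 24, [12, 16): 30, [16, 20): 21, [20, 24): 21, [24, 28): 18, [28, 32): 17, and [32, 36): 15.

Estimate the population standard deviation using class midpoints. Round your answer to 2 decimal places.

Midpoints: 6, 10, 14, 18, 22, 26, 30, 34
n = 164, Σfm = 3096, mean = 18.8780
Σfm² = 70704
Σf(m − x̄)² = Σfm² − (Σfm)²/n = 70704 − 3096²/164 = 12257.5610
Population variance = 12257.5610 / 164 = 74.7412
Standard deviation = √74.7412 = 8.6453

8.65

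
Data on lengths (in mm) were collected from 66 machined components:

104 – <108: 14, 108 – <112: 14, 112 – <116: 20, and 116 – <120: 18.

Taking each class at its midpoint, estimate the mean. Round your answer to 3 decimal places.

Midpoints: 106, 110, 114, 118
Σfm = 14×106 + 14×110 + 20×114 + 18×118 = 7428
n = Σf = 66
Mean = 7428 / 66 = 112.5455

112.545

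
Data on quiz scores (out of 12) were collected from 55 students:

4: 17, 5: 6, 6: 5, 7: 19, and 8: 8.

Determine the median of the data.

Cumulative frequencies: 17, 23, 28, 47, 55
n = 55, so the median is the value in position (n+1)/2 = 28.
Position 28 falls at value 6.

6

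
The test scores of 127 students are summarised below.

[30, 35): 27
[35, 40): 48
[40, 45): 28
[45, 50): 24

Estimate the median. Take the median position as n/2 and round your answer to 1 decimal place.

Cumulative frequencies: 27, 75, 103, 127
n = 127; position = n/2 = 63.5.
This falls in the class [35, 40): L = 35, F = 27, f = 48, h = 5.
Median ≈ 35 + ((63.5 − 27) / 48) × 5 = 38.8021

38.8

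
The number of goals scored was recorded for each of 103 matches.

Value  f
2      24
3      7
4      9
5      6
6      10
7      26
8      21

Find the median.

6

Cumulative frequencies: 24, 31, 40, 46, 56, 82, 103
n = 103, so the median is the value in position (n+1)/2 = 52.
Position 52 falls at value 6.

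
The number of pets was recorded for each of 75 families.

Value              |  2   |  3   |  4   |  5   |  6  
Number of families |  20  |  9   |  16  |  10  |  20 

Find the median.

Cumulative frequencies: 20, 29, 45, 55, 75
n = 75, so the median is the value in position (n+1)/2 = 38.
Position 38 falls at value 4.

4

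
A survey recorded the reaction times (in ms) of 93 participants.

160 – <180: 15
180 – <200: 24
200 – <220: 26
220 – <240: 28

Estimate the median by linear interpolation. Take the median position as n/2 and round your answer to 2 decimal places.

205.77

Cumulative frequencies: 15, 39, 65, 93
n = 93; position = n/2 = 46.5.
This falls in the class 200 – <220: L = 200, F = 39, f = 26, h = 20.
Median ≈ 200 + ((46.5 − 39) / 26) × 20 = 205.7692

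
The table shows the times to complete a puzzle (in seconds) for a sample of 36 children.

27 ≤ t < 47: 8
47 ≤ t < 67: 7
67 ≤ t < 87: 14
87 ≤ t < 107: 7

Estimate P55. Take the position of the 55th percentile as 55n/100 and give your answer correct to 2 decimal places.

73.86

Cumulative frequencies: 8, 15, 29, 36
n = 36; position = 55n/100 = 19.8.
This falls in the class 67 ≤ t < 87: L = 67, F = 15, f = 14, h = 20.
55th percentile ≈ 67 + ((19.8 − 15) / 14) × 20 = 73.8571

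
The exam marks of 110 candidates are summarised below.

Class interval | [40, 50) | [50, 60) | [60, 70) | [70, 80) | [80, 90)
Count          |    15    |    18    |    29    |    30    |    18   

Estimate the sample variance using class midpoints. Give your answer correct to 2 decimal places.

162.44

Midpoints: 45, 55, 65, 75, 85
n = 110, Σfm = 7330, mean = 66.6364
Σfm² = 506150
Σf(m − x̄)² = Σfm² − (Σfm)²/n = 506150 − 7330²/110 = 17705.4545
Sample variance = 17705.4545 / 109 = 162.4354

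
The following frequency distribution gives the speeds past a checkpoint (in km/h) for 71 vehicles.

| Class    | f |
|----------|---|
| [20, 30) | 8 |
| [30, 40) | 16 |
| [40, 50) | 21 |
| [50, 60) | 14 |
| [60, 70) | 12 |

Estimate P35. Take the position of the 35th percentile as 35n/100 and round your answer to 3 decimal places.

40.405

Cumulative frequencies: 8, 24, 45, 59, 71
n = 71; position = 35n/100 = 24.85.
This falls in the class [40, 50): L = 40, F = 24, f = 21, h = 10.
35th percentile ≈ 40 + ((24.85 − 24) / 21) × 10 = 40.4048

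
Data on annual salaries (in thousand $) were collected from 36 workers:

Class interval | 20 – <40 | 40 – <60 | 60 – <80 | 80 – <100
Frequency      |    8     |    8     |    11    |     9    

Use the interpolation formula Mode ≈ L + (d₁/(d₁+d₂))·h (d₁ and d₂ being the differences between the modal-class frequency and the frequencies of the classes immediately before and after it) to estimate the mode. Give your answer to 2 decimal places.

72.00

Modal class: 60 – <80 (highest frequency 11).
d₁ = 11 − 8 = 3, d₂ = 11 − 9 = 2
Mode ≈ 60 + (3/(3+2)) × 20 = 60 + 12.0000 = 72.0000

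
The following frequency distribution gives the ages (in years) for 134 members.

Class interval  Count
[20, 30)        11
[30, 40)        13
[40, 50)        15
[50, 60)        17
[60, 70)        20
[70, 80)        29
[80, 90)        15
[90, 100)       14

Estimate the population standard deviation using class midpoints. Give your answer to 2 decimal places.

Midpoints: 25, 35, 45, 55, 65, 75, 85, 95
n = 134, Σfm = 8420, mean = 62.8358
Σfm² = 586950
Σf(m − x̄)² = Σfm² − (Σfm)²/n = 586950 − 8420²/134 = 57872.3881
Population variance = 57872.3881 / 134 = 431.8835
Standard deviation = √431.8835 = 20.7818

20.78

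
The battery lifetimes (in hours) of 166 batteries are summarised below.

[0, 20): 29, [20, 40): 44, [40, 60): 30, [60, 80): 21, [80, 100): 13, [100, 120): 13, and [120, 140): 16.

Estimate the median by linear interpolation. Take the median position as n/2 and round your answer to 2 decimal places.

46.67

Cumulative frequencies: 29, 73, 103, 124, 137, 150, 166
n = 166; position = n/2 = 83.
This falls in the class [40, 60): L = 40, F = 73, f = 30, h = 20.
Median ≈ 40 + ((83 − 73) / 30) × 20 = 46.6667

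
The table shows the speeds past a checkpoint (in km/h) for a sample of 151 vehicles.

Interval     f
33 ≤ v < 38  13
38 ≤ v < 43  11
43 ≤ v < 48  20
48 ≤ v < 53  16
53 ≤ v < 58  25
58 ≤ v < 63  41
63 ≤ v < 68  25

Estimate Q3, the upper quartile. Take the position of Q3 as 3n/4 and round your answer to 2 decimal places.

61.45

Cumulative frequencies: 13, 24, 44, 60, 85, 126, 151
n = 151; position = 3n/4 = 113.25.
This falls in the class 58 ≤ v < 63: L = 58, F = 85, f = 41, h = 5.
Upper quartile ≈ 58 + ((113.25 − 85) / 41) × 5 = 61.4451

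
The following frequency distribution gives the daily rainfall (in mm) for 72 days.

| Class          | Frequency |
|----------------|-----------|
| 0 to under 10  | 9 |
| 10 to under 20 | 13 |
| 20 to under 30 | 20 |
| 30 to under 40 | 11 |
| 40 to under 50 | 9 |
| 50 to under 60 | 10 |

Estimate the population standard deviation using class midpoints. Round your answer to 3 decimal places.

15.595

Midpoints: 5, 15, 25, 35, 45, 55
n = 72, Σfm = 2080, mean = 28.8889
Σfm² = 77600
Σf(m − x̄)² = Σfm² − (Σfm)²/n = 77600 − 2080²/72 = 17511.1111
Population variance = 17511.1111 / 72 = 243.2099
Standard deviation = √243.2099 = 15.5952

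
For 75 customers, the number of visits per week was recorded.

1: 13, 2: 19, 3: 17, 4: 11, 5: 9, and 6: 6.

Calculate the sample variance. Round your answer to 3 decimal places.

Values: 1, 2, 3, 4, 5, 6
n = 75, Σfx = 227, mean = 3.0267
Σfx² = 859
Σf(x − x̄)² = Σfx² − (Σfx)²/n = 859 − 227²/75 = 171.9467
Sample variance = 171.9467 / 74 = 2.3236

2.324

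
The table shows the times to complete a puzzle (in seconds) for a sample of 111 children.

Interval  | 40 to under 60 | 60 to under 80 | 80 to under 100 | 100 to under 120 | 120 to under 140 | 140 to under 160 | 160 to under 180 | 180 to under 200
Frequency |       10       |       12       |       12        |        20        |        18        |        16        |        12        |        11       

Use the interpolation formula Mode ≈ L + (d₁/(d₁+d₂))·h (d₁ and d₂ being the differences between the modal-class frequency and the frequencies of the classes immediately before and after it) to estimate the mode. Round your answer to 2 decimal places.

Modal class: 100 to under 120 (highest frequency 20).
d₁ = 20 − 12 = 8, d₂ = 20 − 18 = 2
Mode ≈ 100 + (8/(8+2)) × 20 = 100 + 16.0000 = 116.0000

116.00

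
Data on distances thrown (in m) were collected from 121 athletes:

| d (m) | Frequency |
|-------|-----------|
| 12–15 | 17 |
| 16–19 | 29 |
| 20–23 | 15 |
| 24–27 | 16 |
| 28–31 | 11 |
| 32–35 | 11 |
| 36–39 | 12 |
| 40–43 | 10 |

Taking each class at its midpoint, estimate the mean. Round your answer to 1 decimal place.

Midpoints: 13.5, 17.5, 21.5, 25.5, 29.5, 33.5, 37.5, 41.5
Σfm = 17×13.5 + 29×17.5 + 15×21.5 + 16×25.5 + 11×29.5 + 11×33.5 + 12×37.5 + 10×41.5 = 3025.5
n = Σf = 121
Mean = 3025.5 / 121 = 25.0041

25.0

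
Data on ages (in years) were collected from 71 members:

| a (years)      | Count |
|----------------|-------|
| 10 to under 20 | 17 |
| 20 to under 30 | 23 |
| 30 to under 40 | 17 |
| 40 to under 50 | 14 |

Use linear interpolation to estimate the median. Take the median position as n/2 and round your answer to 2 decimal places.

Cumulative frequencies: 17, 40, 57, 71
n = 71; position = n/2 = 35.5.
This falls in the class 20 to under 30: L = 20, F = 17, f = 23, h = 10.
Median ≈ 20 + ((35.5 − 17) / 23) × 10 = 28.0435

28.04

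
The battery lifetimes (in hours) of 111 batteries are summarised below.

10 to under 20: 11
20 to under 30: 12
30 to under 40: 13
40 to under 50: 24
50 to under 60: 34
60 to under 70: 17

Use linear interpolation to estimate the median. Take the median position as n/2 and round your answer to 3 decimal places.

48.125

Cumulative frequencies: 11, 23, 36, 60, 94, 111
n = 111; position = n/2 = 55.5.
This falls in the class 40 to under 50: L = 40, F = 36, f = 24, h = 10.
Median ≈ 40 + ((55.5 − 36) / 24) × 10 = 48.1250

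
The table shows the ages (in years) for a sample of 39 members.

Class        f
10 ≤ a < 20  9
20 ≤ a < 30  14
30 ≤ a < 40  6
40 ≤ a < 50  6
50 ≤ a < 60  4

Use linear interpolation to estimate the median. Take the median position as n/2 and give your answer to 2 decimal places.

27.50

Cumulative frequencies: 9, 23, 29, 35, 39
n = 39; position = n/2 = 19.5.
This falls in the class 20 ≤ a < 30: L = 20, F = 9, f = 14, h = 10.
Median ≈ 20 + ((19.5 − 9) / 14) × 10 = 27.5000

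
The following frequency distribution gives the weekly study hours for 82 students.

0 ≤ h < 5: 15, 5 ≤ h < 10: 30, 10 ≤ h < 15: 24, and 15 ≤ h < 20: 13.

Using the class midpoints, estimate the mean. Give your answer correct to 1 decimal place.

9.6

Midpoints: 2.5, 7.5, 12.5, 17.5
Σfm = 15×2.5 + 30×7.5 + 24×12.5 + 13×17.5 = 790
n = Σf = 82
Mean = 790 / 82 = 9.6341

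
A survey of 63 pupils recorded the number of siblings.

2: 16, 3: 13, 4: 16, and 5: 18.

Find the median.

4

Cumulative frequencies: 16, 29, 45, 63
n = 63, so the median is the value in position (n+1)/2 = 32.
Position 32 falls at value 4.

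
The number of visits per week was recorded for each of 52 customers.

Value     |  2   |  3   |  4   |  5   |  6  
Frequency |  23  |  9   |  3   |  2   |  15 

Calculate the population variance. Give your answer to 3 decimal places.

2.939

Values: 2, 3, 4, 5, 6
n = 52, Σfx = 185, mean = 3.5577
Σfx² = 811
Σf(x − x̄)² = Σfx² − (Σfx)²/n = 811 − 185²/52 = 152.8269
Population variance = 152.8269 / 52 = 2.9390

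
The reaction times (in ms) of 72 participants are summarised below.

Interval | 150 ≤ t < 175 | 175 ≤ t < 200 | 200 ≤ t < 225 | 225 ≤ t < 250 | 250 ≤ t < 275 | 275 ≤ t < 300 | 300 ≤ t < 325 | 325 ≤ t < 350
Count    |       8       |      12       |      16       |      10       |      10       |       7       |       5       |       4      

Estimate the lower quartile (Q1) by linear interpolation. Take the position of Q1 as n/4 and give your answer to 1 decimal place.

Cumulative frequencies: 8, 20, 36, 46, 56, 63, 68, 72
n = 72; position = n/4 = 18.
This falls in the class 175 ≤ t < 200: L = 175, F = 8, f = 12, h = 25.
Lower quartile ≈ 175 + ((18 − 8) / 12) × 25 = 195.8333

195.8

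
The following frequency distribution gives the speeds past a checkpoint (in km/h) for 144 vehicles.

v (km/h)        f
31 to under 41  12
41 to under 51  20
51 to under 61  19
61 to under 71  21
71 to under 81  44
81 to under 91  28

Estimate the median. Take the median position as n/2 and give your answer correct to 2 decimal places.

Cumulative frequencies: 12, 32, 51, 72, 116, 144
n = 144; position = n/2 = 72.
This falls in the class 61 to under 71: L = 61, F = 51, f = 21, h = 10.
Median ≈ 61 + ((72 − 51) / 21) × 10 = 71.0000

71.00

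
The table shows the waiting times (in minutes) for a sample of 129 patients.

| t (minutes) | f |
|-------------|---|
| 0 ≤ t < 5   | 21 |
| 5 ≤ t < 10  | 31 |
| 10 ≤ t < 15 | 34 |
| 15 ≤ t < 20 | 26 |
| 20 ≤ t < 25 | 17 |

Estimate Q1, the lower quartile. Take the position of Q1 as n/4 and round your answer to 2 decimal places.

6.81

Cumulative frequencies: 21, 52, 86, 112, 129
n = 129; position = n/4 = 32.25.
This falls in the class 5 ≤ t < 10: L = 5, F = 21, f = 31, h = 5.
Lower quartile ≈ 5 + ((32.25 − 21) / 31) × 5 = 6.8145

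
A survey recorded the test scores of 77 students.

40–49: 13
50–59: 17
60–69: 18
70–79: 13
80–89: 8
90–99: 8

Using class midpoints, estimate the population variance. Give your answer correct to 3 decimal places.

239.872

Midpoints: 44.5, 54.5, 64.5, 74.5, 84.5, 94.5
n = 77, Σfm = 5066.5, mean = 65.7987
Σfm² = 351839.25
Σf(m − x̄)² = Σfm² − (Σfm)²/n = 351839.25 − 5066.5²/77 = 18470.1299
Population variance = 18470.1299 / 77 = 239.8718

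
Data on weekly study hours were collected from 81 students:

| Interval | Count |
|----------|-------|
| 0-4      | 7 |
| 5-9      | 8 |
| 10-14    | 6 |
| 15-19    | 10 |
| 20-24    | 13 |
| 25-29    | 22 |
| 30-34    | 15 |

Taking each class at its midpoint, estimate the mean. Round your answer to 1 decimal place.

20.6

Midpoints: 2, 7, 12, 17, 22, 27, 32
Σfm = 7×2 + 8×7 + 6×12 + 10×17 + 13×22 + 22×27 + 15×32 = 1672
n = Σf = 81
Mean = 1672 / 81 = 20.6420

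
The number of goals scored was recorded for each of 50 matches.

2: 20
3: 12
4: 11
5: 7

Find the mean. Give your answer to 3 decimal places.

3.100

Values: 2, 3, 4, 5
Σfx = 20×2 + 12×3 + 11×4 + 7×5 = 155
n = Σf = 50
Mean = 155 / 50 = 3.1000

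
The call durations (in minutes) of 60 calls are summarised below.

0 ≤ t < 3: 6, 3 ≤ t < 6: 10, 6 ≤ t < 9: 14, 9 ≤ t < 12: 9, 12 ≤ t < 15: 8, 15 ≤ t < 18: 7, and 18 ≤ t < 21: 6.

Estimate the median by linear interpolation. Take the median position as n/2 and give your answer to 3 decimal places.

9.000

Cumulative frequencies: 6, 16, 30, 39, 47, 54, 60
n = 60; position = n/2 = 30.
This falls in the class 6 ≤ t < 9: L = 6, F = 16, f = 14, h = 3.
Median ≈ 6 + ((30 − 16) / 14) × 3 = 9.0000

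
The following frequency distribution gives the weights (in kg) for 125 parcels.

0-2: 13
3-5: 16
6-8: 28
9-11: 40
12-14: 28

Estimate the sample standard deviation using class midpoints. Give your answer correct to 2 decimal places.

Midpoints: 1, 4, 7, 10, 13
n = 125, Σfm = 1037, mean = 8.2960
Σfm² = 10373
Σf(m − x̄)² = Σfm² − (Σfm)²/n = 10373 − 1037²/125 = 1770.0480
Sample variance = 1770.0480 / 124 = 14.2746
Standard deviation = √14.2746 = 3.7782

3.78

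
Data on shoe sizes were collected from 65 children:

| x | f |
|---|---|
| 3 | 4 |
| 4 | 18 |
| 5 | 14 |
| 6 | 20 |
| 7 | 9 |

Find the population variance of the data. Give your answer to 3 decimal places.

Values: 3, 4, 5, 6, 7
n = 65, Σfx = 337, mean = 5.1846
Σfx² = 1835
Σf(x − x̄)² = Σfx² − (Σfx)²/n = 1835 − 337²/65 = 87.7846
Population variance = 87.7846 / 65 = 1.3505

1.351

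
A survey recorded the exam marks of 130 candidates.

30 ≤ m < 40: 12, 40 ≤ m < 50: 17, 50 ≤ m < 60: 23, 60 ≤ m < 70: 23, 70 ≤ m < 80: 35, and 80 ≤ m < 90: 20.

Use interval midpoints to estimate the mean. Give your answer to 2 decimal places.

63.62

Midpoints: 35, 45, 55, 65, 75, 85
Σfm = 12×35 + 17×45 + 23×55 + 23×65 + 35×75 + 20×85 = 8270
n = Σf = 130
Mean = 8270 / 130 = 63.6154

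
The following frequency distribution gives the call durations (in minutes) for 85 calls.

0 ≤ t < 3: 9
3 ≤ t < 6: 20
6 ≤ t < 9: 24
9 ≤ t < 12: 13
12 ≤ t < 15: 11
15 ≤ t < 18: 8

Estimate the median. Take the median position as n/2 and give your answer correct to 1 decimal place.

7.7

Cumulative frequencies: 9, 29, 53, 66, 77, 85
n = 85; position = n/2 = 42.5.
This falls in the class 6 ≤ t < 9: L = 6, F = 29, f = 24, h = 3.
Median ≈ 6 + ((42.5 − 29) / 24) × 3 = 7.6875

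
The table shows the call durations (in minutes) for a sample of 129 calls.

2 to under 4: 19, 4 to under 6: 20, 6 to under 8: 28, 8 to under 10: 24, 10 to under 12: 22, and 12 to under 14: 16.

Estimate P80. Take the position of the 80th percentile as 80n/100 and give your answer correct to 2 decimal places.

Cumulative frequencies: 19, 39, 67, 91, 113, 129
n = 129; position = 80n/100 = 103.2.
This falls in the class 10 to under 12: L = 10, F = 91, f = 22, h = 2.
80th percentile ≈ 10 + ((103.2 − 91) / 22) × 2 = 11.1091

11.11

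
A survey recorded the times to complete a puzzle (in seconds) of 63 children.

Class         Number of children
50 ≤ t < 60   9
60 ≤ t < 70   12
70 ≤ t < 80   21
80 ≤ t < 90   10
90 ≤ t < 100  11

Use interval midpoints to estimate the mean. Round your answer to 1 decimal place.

75.3

Midpoints: 55, 65, 75, 85, 95
Σfm = 9×55 + 12×65 + 21×75 + 10×85 + 11×95 = 4745
n = Σf = 63
Mean = 4745 / 63 = 75.3175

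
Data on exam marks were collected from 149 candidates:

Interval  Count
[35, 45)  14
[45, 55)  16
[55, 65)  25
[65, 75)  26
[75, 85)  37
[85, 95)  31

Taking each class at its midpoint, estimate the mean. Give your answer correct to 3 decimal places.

70.000

Midpoints: 40, 50, 60, 70, 80, 90
Σfm = 14×40 + 16×50 + 25×60 + 26×70 + 37×80 + 31×90 = 10430
n = Σf = 149
Mean = 10430 / 149 = 70.0000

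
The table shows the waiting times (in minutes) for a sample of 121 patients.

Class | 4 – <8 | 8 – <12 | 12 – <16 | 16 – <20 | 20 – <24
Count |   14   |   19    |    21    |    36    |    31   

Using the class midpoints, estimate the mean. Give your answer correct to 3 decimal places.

15.686

Midpoints: 6, 10, 14, 18, 22
Σfm = 14×6 + 19×10 + 21×14 + 36×18 + 31×22 = 1898
n = Σf = 121
Mean = 1898 / 121 = 15.6860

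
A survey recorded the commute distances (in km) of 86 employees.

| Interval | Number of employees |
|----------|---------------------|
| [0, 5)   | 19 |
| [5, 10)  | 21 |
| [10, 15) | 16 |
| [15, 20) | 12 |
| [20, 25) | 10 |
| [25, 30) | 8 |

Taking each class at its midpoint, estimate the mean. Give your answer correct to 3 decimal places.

Midpoints: 2.5, 7.5, 12.5, 17.5, 22.5, 27.5
Σfm = 19×2.5 + 21×7.5 + 16×12.5 + 12×17.5 + 10×22.5 + 8×27.5 = 1060
n = Σf = 86
Mean = 1060 / 86 = 12.3256

12.326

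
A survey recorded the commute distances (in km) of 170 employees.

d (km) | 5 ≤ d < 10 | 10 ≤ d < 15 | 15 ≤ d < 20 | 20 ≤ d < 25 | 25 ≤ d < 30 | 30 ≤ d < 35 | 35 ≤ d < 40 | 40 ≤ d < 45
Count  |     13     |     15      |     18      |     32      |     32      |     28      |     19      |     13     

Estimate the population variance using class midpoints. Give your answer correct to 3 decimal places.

Midpoints: 7.5, 12.5, 17.5, 22.5, 27.5, 32.5, 37.5, 42.5
n = 170, Σfm = 4375, mean = 25.7353
Σfm² = 128762.5
Σf(m − x̄)² = Σfm² − (Σfm)²/n = 128762.5 − 4375²/170 = 16170.5882
Population variance = 16170.5882 / 170 = 95.1211

95.121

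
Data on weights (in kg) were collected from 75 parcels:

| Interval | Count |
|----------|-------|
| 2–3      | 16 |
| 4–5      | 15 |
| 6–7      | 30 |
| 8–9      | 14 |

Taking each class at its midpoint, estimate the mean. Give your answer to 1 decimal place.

Midpoints: 2.5, 4.5, 6.5, 8.5
Σfm = 16×2.5 + 15×4.5 + 30×6.5 + 14×8.5 = 421.5
n = Σf = 75
Mean = 421.5 / 75 = 5.6200

5.6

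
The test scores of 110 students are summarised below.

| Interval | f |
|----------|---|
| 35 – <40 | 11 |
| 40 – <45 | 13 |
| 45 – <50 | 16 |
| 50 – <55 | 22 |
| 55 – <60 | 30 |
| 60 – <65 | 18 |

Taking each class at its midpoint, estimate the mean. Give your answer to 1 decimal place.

Midpoints: 37.5, 42.5, 47.5, 52.5, 57.5, 62.5
Σfm = 11×37.5 + 13×42.5 + 16×47.5 + 22×52.5 + 30×57.5 + 18×62.5 = 5730
n = Σf = 110
Mean = 5730 / 110 = 52.0909

52.1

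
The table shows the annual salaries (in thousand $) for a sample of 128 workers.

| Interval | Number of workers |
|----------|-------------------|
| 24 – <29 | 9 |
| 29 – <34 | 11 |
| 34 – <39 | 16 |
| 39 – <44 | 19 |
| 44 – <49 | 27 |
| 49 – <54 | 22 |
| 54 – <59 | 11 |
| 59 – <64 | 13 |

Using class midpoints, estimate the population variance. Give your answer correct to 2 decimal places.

97.33

Midpoints: 26.5, 31.5, 36.5, 41.5, 46.5, 51.5, 56.5, 61.5
n = 128, Σfm = 5767, mean = 45.0547
Σfm² = 272288
Σf(m − x̄)² = Σfm² − (Σfm)²/n = 272288 − 5767²/128 = 12457.6172
Population variance = 12457.6172 / 128 = 97.3251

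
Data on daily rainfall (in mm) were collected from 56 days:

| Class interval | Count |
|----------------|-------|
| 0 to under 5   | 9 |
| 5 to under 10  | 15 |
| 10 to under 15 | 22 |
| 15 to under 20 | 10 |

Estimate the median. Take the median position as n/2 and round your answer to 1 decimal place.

Cumulative frequencies: 9, 24, 46, 56
n = 56; position = n/2 = 28.
This falls in the class 10 to under 15: L = 10, F = 24, f = 22, h = 5.
Median ≈ 10 + ((28 − 24) / 22) × 5 = 10.9091

10.9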